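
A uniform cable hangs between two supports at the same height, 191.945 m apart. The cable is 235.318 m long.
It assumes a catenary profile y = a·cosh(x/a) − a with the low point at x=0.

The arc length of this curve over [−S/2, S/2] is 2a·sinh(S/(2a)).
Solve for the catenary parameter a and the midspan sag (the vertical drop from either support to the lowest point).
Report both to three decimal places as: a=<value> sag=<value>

a=85.083 sag=60.116

seed: a₀ = √(S³/(24(L−S))) = √(191.945³/(24·43.373)) = 82.423272
iter 1: u=1.164386  f(a)=+3.037e+00  f'(a)=-1.202e+00  a ← 82.423272 − (+3.037e+00/-1.202e+00) = 84.949403
iter 2: u=1.129761  f(a)=+1.452e-01  f'(a)=-1.090e+00  a ← 84.949403 − (+1.452e-01/-1.090e+00) = 85.082654
iter 3: u=1.127991  f(a)=+3.689e-04  f'(a)=-1.084e+00  a ← 85.082654 − (+3.689e-04/-1.084e+00) = 85.082994
iter 4: u=1.127987  f(a)=+2.394e-09  f'(a)=-1.084e+00  a ← 85.082994 − (+2.394e-09/-1.084e+00) = 85.082994
iter 5: u=1.127987  f(a)=+5.684e-14  f'(a)=-1.084e+00  a ← 85.082994 − (+5.684e-14/-1.084e+00) = 85.082994
converged: |Δa| < 1e-12 after 5 iterations
sag = a·(cosh(S/(2a)) − 1) = 85.082994·(cosh(1.127987) − 1) = 60.116028
T_max/T_min = cosh(S/(2a)) = 1.706558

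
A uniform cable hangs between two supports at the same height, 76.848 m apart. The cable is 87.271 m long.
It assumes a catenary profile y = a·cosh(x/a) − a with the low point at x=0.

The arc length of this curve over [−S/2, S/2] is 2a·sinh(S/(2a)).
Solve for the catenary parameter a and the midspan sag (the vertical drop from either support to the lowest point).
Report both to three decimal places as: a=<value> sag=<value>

a=43.435 sag=18.133

seed: a₀ = √(S³/(24(L−S))) = √(76.848³/(24·10.423)) = 42.593847
iter 1: u=0.902102  f(a)=+4.324e-01  f'(a)=-5.304e-01  a ← 42.593847 − (+4.324e-01/-5.304e-01) = 43.409087
iter 2: u=0.885160  f(a)=+1.273e-02  f'(a)=-4.996e-01  a ← 43.409087 − (+1.273e-02/-4.996e-01) = 43.434560
iter 3: u=0.884641  f(a)=+1.177e-05  f'(a)=-4.987e-01  a ← 43.434560 − (+1.177e-05/-4.987e-01) = 43.434584
iter 4: u=0.884641  f(a)=+1.006e-11  f'(a)=-4.987e-01  a ← 43.434584 − (+1.006e-11/-4.987e-01) = 43.434584
converged: |Δa| < 1e-12 after 4 iterations
sag = a·(cosh(S/(2a)) − 1) = 43.434584·(cosh(0.884641) − 1) = 18.133427
T_max/T_min = cosh(S/(2a)) = 1.417488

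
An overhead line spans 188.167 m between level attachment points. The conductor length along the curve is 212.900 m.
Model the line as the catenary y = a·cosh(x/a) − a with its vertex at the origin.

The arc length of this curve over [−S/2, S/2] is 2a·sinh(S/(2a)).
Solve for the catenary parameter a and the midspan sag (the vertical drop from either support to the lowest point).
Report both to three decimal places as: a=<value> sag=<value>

a=107.971 sag=43.651

seed: a₀ = √(S³/(24(L−S))) = √(188.167³/(24·24.733)) = 105.942733
iter 1: u=0.888060  f(a)=+9.938e-01  f'(a)=-5.048e-01  a ← 105.942733 − (+9.938e-01/-5.048e-01) = 107.911480
iter 2: u=0.871858  f(a)=+2.838e-02  f'(a)=-4.763e-01  a ← 107.911480 − (+2.838e-02/-4.763e-01) = 107.971057
iter 3: u=0.871377  f(a)=+2.465e-05  f'(a)=-4.755e-01  a ← 107.971057 − (+2.465e-05/-4.755e-01) = 107.971109
iter 4: u=0.871377  f(a)=+1.862e-11  f'(a)=-4.755e-01  a ← 107.971109 − (+1.862e-11/-4.755e-01) = 107.971109
converged: |Δa| < 1e-12 after 4 iterations
sag = a·(cosh(S/(2a)) − 1) = 107.971109·(cosh(0.871377) − 1) = 43.651326
T_max/T_min = cosh(S/(2a)) = 1.404287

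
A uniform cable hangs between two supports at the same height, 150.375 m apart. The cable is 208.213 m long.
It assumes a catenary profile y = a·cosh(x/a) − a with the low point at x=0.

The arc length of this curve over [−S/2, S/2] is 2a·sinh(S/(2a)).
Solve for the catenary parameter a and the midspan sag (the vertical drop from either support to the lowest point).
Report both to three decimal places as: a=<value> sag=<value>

seed: a₀ = √(S³/(24(L−S))) = √(150.375³/(24·57.838)) = 49.493846
iter 1: u=1.519128  f(a)=+7.052e+00  f'(a)=-2.923e+00  a ← 49.493846 − (+7.052e+00/-2.923e+00) = 51.906647
iter 2: u=1.448514  f(a)=+5.485e-01  f'(a)=-2.484e+00  a ← 51.906647 − (+5.485e-01/-2.484e+00) = 52.127426
iter 3: u=1.442379  f(a)=+3.936e-03  f'(a)=-2.449e+00  a ← 52.127426 − (+3.936e-03/-2.449e+00) = 52.129034
iter 4: u=1.442334  f(a)=+2.059e-07  f'(a)=-2.449e+00  a ← 52.129034 − (+2.059e-07/-2.449e+00) = 52.129034
iter 5: u=1.442334  f(a)=+2.842e-14  f'(a)=-2.449e+00  a ← 52.129034 − (+2.842e-14/-2.449e+00) = 52.129034
converged: |Δa| < 1e-12 after 5 iterations
sag = a·(cosh(S/(2a)) − 1) = 52.129034·(cosh(1.442334) − 1) = 64.299483
T_max/T_min = cosh(S/(2a)) = 2.233468

a=52.129 sag=64.299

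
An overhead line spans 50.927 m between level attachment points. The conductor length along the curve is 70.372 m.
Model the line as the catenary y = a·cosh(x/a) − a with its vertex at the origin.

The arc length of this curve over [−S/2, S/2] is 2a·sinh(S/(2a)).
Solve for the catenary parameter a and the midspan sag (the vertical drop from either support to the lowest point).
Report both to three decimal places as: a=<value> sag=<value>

seed: a₀ = √(S³/(24(L−S))) = √(50.927³/(24·19.445)) = 16.823353
iter 1: u=1.513581  f(a)=+2.353e+00  f'(a)=-2.886e+00  a ← 16.823353 − (+2.353e+00/-2.886e+00) = 17.638463
iter 2: u=1.443635  f(a)=+1.818e-01  f'(a)=-2.456e+00  a ← 17.638463 − (+1.818e-01/-2.456e+00) = 17.712483
iter 3: u=1.437602  f(a)=+1.286e-03  f'(a)=-2.421e+00  a ← 17.712483 − (+1.286e-03/-2.421e+00) = 17.713014
iter 4: u=1.437559  f(a)=+6.542e-08  f'(a)=-2.421e+00  a ← 17.713014 − (+6.542e-08/-2.421e+00) = 17.713014
iter 5: u=1.437559  f(a)=+0.000e+00  f'(a)=-2.421e+00  a ← 17.713014 − (+0.000e+00/-2.421e+00) = 17.713014
converged: |Δa| < 1e-12 after 5 iterations
sag = a·(cosh(S/(2a)) − 1) = 17.713014·(cosh(1.437559) − 1) = 21.679948
T_max/T_min = cosh(S/(2a)) = 2.223956

a=17.713 sag=21.680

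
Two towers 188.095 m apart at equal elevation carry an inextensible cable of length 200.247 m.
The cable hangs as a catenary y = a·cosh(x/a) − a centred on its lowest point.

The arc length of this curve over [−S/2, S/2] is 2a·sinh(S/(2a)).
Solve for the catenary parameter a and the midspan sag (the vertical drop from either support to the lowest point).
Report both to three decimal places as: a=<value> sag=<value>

seed: a₀ = √(S³/(24(L−S))) = √(188.095³/(24·12.152)) = 151.055442
iter 1: u=0.622603  f(a)=+2.377e-01  f'(a)=-1.672e-01  a ← 151.055442 − (+2.377e-01/-1.672e-01) = 152.477007
iter 2: u=0.616798  f(a)=+3.397e-03  f'(a)=-1.625e-01  a ← 152.477007 − (+3.397e-03/-1.625e-01) = 152.497918
iter 3: u=0.616713  f(a)=+7.163e-07  f'(a)=-1.624e-01  a ← 152.497918 − (+7.163e-07/-1.624e-01) = 152.497923
iter 4: u=0.616713  f(a)=+0.000e+00  f'(a)=-1.624e-01  a ← 152.497923 − (+0.000e+00/-1.624e-01) = 152.497923
converged: |Δa| < 1e-12 after 4 iterations
sag = a·(cosh(S/(2a)) − 1) = 152.497923·(cosh(0.616713) − 1) = 29.931054
T_max/T_min = cosh(S/(2a)) = 1.196272

a=152.498 sag=29.931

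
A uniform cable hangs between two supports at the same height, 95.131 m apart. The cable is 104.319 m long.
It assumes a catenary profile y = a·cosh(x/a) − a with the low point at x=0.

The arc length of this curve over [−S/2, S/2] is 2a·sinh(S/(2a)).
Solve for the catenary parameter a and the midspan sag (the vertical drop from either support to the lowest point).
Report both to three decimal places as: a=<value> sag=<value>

seed: a₀ = √(S³/(24(L−S))) = √(95.131³/(24·9.188)) = 62.483735
iter 1: u=0.761246  f(a)=+2.699e-01  f'(a)=-3.115e-01  a ← 62.483735 − (+2.699e-01/-3.115e-01) = 63.350285
iter 2: u=0.750833  f(a)=+5.718e-03  f'(a)=-2.984e-01  a ← 63.350285 − (+5.718e-03/-2.984e-01) = 63.369445
iter 3: u=0.750606  f(a)=+2.689e-06  f'(a)=-2.981e-01  a ← 63.369445 − (+2.689e-06/-2.981e-01) = 63.369454
iter 4: u=0.750606  f(a)=+5.826e-13  f'(a)=-2.981e-01  a ← 63.369454 − (+5.826e-13/-2.981e-01) = 63.369454
converged: |Δa| < 1e-12 after 4 iterations
sag = a·(cosh(S/(2a)) − 1) = 63.369454·(cosh(0.750606) − 1) = 18.705519
T_max/T_min = cosh(S/(2a)) = 1.295182

a=63.369 sag=18.706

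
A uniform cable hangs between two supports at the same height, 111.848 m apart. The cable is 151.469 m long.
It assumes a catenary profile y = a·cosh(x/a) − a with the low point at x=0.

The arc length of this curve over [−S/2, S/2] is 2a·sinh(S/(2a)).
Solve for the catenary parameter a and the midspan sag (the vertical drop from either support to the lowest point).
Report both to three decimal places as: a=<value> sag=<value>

a=40.252 sag=45.515

seed: a₀ = √(S³/(24(L−S))) = √(111.848³/(24·39.621)) = 38.359594
iter 1: u=1.457888  f(a)=+4.430e+00  f'(a)=-2.540e+00  a ← 38.359594 − (+4.430e+00/-2.540e+00) = 40.104064
iter 2: u=1.394472  f(a)=+3.201e-01  f'(a)=-2.185e+00  a ← 40.104064 − (+3.201e-01/-2.185e+00) = 40.250601
iter 3: u=1.389395  f(a)=+1.959e-03  f'(a)=-2.158e+00  a ← 40.250601 − (+1.959e-03/-2.158e+00) = 40.251509
iter 4: u=1.389364  f(a)=+7.440e-08  f'(a)=-2.158e+00  a ← 40.251509 − (+7.440e-08/-2.158e+00) = 40.251509
iter 5: u=1.389364  f(a)=-2.842e-14  f'(a)=-2.158e+00  a ← 40.251509 − (-2.842e-14/-2.158e+00) = 40.251509
converged: |Δa| < 1e-12 after 5 iterations
sag = a·(cosh(S/(2a)) − 1) = 40.251509·(cosh(1.389364) − 1) = 45.515025
T_max/T_min = cosh(S/(2a)) = 2.130766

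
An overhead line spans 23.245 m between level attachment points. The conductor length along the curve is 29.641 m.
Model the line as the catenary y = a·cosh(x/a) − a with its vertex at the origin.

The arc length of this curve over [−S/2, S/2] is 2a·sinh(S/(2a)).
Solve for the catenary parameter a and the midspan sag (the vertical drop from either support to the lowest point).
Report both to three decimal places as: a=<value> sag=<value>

a=9.397 sag=8.151

seed: a₀ = √(S³/(24(L−S))) = √(23.245³/(24·6.396)) = 9.045540
iter 1: u=1.284887  f(a)=+5.492e-01  f'(a)=-1.662e+00  a ← 9.045540 − (+5.492e-01/-1.662e+00) = 9.376019
iter 2: u=1.239599  f(a)=+3.153e-02  f'(a)=-1.476e+00  a ← 9.376019 − (+3.153e-02/-1.476e+00) = 9.397383
iter 3: u=1.236780  f(a)=+1.180e-04  f'(a)=-1.465e+00  a ← 9.397383 − (+1.180e-04/-1.465e+00) = 9.397464
iter 4: u=1.236770  f(a)=+1.664e-09  f'(a)=-1.465e+00  a ← 9.397464 − (+1.664e-09/-1.465e+00) = 9.397464
iter 5: u=1.236770  f(a)=+3.553e-15  f'(a)=-1.465e+00  a ← 9.397464 − (+3.553e-15/-1.465e+00) = 9.397464
converged: |Δa| < 1e-12 after 5 iterations
sag = a·(cosh(S/(2a)) − 1) = 9.397464·(cosh(1.236770) − 1) = 8.151312
T_max/T_min = cosh(S/(2a)) = 1.867395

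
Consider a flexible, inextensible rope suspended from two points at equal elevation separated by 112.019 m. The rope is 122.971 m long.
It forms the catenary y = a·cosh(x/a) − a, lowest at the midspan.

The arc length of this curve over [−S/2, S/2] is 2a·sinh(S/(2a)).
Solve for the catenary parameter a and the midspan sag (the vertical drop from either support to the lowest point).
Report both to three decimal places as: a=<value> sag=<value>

a=74.177 sag=22.170

seed: a₀ = √(S³/(24(L−S))) = √(112.019³/(24·10.952)) = 73.128253
iter 1: u=0.765908  f(a)=+3.258e-01  f'(a)=-3.175e-01  a ← 73.128253 − (+3.258e-01/-3.175e-01) = 74.154341
iter 2: u=0.755310  f(a)=+6.983e-03  f'(a)=-3.040e-01  a ← 74.154341 − (+6.983e-03/-3.040e-01) = 74.177312
iter 3: u=0.755076  f(a)=+3.365e-06  f'(a)=-3.037e-01  a ← 74.177312 − (+3.365e-06/-3.037e-01) = 74.177323
iter 4: u=0.755076  f(a)=+7.816e-13  f'(a)=-3.037e-01  a ← 74.177323 − (+7.816e-13/-3.037e-01) = 74.177323
converged: |Δa| < 1e-12 after 4 iterations
sag = a·(cosh(S/(2a)) − 1) = 74.177323·(cosh(0.755076) − 1) = 22.169664
T_max/T_min = cosh(S/(2a)) = 1.298874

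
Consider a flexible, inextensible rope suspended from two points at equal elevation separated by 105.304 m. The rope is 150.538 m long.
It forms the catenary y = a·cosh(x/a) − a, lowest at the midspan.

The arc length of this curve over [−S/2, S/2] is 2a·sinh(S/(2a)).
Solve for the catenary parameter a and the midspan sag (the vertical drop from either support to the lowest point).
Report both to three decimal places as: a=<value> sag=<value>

seed: a₀ = √(S³/(24(L−S))) = √(105.304³/(24·45.234)) = 32.796627
iter 1: u=1.605409  f(a)=+6.200e+00  f'(a)=-3.538e+00  a ← 32.796627 − (+6.200e+00/-3.538e+00) = 34.548996
iter 2: u=1.523981  f(a)=+5.316e-01  f'(a)=-2.955e+00  a ← 34.548996 − (+5.316e-01/-2.955e+00) = 34.728881
iter 3: u=1.516087  f(a)=+4.718e-03  f'(a)=-2.903e+00  a ← 34.728881 − (+4.718e-03/-2.903e+00) = 34.730506
iter 4: u=1.516016  f(a)=+3.788e-07  f'(a)=-2.902e+00  a ← 34.730506 − (+3.788e-07/-2.902e+00) = 34.730506
iter 5: u=1.516016  f(a)=+0.000e+00  f'(a)=-2.902e+00  a ← 34.730506 − (+0.000e+00/-2.902e+00) = 34.730506
converged: |Δa| < 1e-12 after 5 iterations
sag = a·(cosh(S/(2a)) − 1) = 34.730506·(cosh(1.516016) − 1) = 48.164792
T_max/T_min = cosh(S/(2a)) = 2.386815

a=34.731 sag=48.165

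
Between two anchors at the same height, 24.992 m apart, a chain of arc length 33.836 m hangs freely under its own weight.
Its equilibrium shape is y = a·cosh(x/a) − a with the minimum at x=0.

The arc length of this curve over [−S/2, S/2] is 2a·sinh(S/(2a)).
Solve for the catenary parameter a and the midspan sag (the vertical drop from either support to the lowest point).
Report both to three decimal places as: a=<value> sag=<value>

seed: a₀ = √(S³/(24(L−S))) = √(24.992³/(24·8.844)) = 8.575739
iter 1: u=1.457134  f(a)=+9.878e-01  f'(a)=-2.535e+00  a ← 8.575739 − (+9.878e-01/-2.535e+00) = 8.965392
iter 2: u=1.393804  f(a)=+7.131e-02  f'(a)=-2.181e+00  a ← 8.965392 − (+7.131e-02/-2.181e+00) = 8.998088
iter 3: u=1.388739  f(a)=+4.356e-04  f'(a)=-2.154e+00  a ← 8.998088 − (+4.356e-04/-2.154e+00) = 8.998291
iter 4: u=1.388708  f(a)=+1.647e-08  f'(a)=-2.154e+00  a ← 8.998291 − (+1.647e-08/-2.154e+00) = 8.998291
iter 5: u=1.388708  f(a)=+0.000e+00  f'(a)=-2.154e+00  a ← 8.998291 − (+0.000e+00/-2.154e+00) = 8.998291
converged: |Δa| < 1e-12 after 5 iterations
sag = a·(cosh(S/(2a)) − 1) = 8.998291·(cosh(1.388708) − 1) = 10.163858
T_max/T_min = cosh(S/(2a)) = 2.129532

a=8.998 sag=10.164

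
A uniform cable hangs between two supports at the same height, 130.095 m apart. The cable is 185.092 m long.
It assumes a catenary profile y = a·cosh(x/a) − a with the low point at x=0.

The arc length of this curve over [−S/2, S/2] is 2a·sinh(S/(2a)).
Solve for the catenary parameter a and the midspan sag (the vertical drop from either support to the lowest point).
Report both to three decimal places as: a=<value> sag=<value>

a=43.216 sag=58.923

seed: a₀ = √(S³/(24(L−S))) = √(130.095³/(24·54.997)) = 40.842826
iter 1: u=1.592630  f(a)=+7.411e+00  f'(a)=-3.441e+00  a ← 40.842826 − (+7.411e+00/-3.441e+00) = 42.996609
iter 2: u=1.512852  f(a)=+6.266e-01  f'(a)=-2.882e+00  a ← 42.996609 − (+6.266e-01/-2.882e+00) = 43.214052
iter 3: u=1.505240  f(a)=+5.393e-03  f'(a)=-2.832e+00  a ← 43.214052 − (+5.393e-03/-2.832e+00) = 43.215956
iter 4: u=1.505173  f(a)=+4.071e-07  f'(a)=-2.832e+00  a ← 43.215956 − (+4.071e-07/-2.832e+00) = 43.215956
iter 5: u=1.505173  f(a)=-8.527e-14  f'(a)=-2.832e+00  a ← 43.215956 − (-8.527e-14/-2.832e+00) = 43.215956
converged: |Δa| < 1e-12 after 5 iterations
sag = a·(cosh(S/(2a)) − 1) = 43.215956·(cosh(1.505173) − 1) = 58.923072
T_max/T_min = cosh(S/(2a)) = 2.363456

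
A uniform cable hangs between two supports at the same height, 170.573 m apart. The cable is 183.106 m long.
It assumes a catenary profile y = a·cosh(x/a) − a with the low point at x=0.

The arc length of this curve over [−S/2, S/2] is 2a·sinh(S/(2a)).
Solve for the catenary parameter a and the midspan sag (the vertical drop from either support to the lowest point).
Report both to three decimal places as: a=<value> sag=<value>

seed: a₀ = √(S³/(24(L−S))) = √(170.573³/(24·12.533)) = 128.449462
iter 1: u=0.663969  f(a)=+2.792e-01  f'(a)=-2.039e-01  a ← 128.449462 − (+2.792e-01/-2.039e-01) = 129.818779
iter 2: u=0.656966  f(a)=+4.527e-03  f'(a)=-1.973e-01  a ← 129.818779 − (+4.527e-03/-1.973e-01) = 129.841722
iter 3: u=0.656850  f(a)=+1.234e-06  f'(a)=-1.972e-01  a ← 129.841722 − (+1.234e-06/-1.972e-01) = 129.841728
iter 4: u=0.656850  f(a)=+8.527e-14  f'(a)=-1.972e-01  a ← 129.841728 − (+8.527e-14/-1.972e-01) = 129.841728
converged: |Δa| < 1e-12 after 4 iterations
sag = a·(cosh(S/(2a)) − 1) = 129.841728·(cosh(0.656850) − 1) = 29.031889
T_max/T_min = cosh(S/(2a)) = 1.223594

a=129.842 sag=29.032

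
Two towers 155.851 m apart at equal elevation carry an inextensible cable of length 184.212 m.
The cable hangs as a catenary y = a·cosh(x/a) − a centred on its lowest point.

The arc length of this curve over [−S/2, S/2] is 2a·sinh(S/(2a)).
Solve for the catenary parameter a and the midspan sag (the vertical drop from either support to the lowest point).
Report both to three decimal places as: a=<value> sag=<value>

a=76.532 sag=43.221

seed: a₀ = √(S³/(24(L−S))) = √(155.851³/(24·28.361)) = 74.575813
iter 1: u=1.044917  f(a)=+1.589e+00  f'(a)=-8.469e-01  a ← 74.575813 − (+1.589e+00/-8.469e-01) = 76.452163
iter 2: u=1.019271  f(a)=+6.195e-02  f'(a)=-7.821e-01  a ← 76.452163 − (+6.195e-02/-7.821e-01) = 76.531378
iter 3: u=1.018216  f(a)=+1.026e-04  f'(a)=-7.795e-01  a ← 76.531378 − (+1.026e-04/-7.795e-01) = 76.531510
iter 4: u=1.018215  f(a)=+2.825e-10  f'(a)=-7.795e-01  a ← 76.531510 − (+2.825e-10/-7.795e-01) = 76.531510
iter 5: u=1.018215  f(a)=+0.000e+00  f'(a)=-7.795e-01  a ← 76.531510 − (+0.000e+00/-7.795e-01) = 76.531510
converged: |Δa| < 1e-12 after 5 iterations
sag = a·(cosh(S/(2a)) − 1) = 76.531510·(cosh(1.018215) − 1) = 43.220681
T_max/T_min = cosh(S/(2a)) = 1.564744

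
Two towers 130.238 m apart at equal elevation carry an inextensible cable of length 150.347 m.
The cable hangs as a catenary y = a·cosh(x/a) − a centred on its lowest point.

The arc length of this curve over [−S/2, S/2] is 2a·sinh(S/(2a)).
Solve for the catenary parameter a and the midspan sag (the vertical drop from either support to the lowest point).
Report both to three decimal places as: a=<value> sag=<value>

seed: a₀ = √(S³/(24(L−S))) = √(130.238³/(24·20.109)) = 67.655907
iter 1: u=0.962503  f(a)=+9.523e-01  f'(a)=-6.514e-01  a ← 67.655907 − (+9.523e-01/-6.514e-01) = 69.117853
iter 2: u=0.942144  f(a)=+3.174e-02  f'(a)=-6.086e-01  a ← 69.117853 − (+3.174e-02/-6.086e-01) = 69.170007
iter 3: u=0.941434  f(a)=+3.796e-05  f'(a)=-6.071e-01  a ← 69.170007 − (+3.796e-05/-6.071e-01) = 69.170069
iter 4: u=0.941433  f(a)=+5.446e-11  f'(a)=-6.071e-01  a ← 69.170069 − (+5.446e-11/-6.071e-01) = 69.170069
iter 5: u=0.941433  f(a)=-2.842e-14  f'(a)=-6.071e-01  a ← 69.170069 − (-2.842e-14/-6.071e-01) = 69.170069
converged: |Δa| < 1e-12 after 5 iterations
sag = a·(cosh(S/(2a)) − 1) = 69.170069·(cosh(0.941433) − 1) = 32.984488
T_max/T_min = cosh(S/(2a)) = 1.476861

a=69.170 sag=32.984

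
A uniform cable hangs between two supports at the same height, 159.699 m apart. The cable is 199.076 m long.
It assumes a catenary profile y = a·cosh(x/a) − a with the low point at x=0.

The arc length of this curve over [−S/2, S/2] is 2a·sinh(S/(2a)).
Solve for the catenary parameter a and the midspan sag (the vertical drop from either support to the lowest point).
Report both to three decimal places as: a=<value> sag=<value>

seed: a₀ = √(S³/(24(L−S))) = √(159.699³/(24·39.377)) = 65.648735
iter 1: u=1.216314  f(a)=+3.017e+00  f'(a)=-1.387e+00  a ← 65.648735 − (+3.017e+00/-1.387e+00) = 67.824696
iter 2: u=1.177292  f(a)=+1.565e-01  f'(a)=-1.246e+00  a ← 67.824696 − (+1.565e-01/-1.246e+00) = 67.950287
iter 3: u=1.175116  f(a)=+4.721e-04  f'(a)=-1.239e+00  a ← 67.950287 − (+4.721e-04/-1.239e+00) = 67.950668
iter 4: u=1.175110  f(a)=+4.324e-09  f'(a)=-1.239e+00  a ← 67.950668 − (+4.324e-09/-1.239e+00) = 67.950668
iter 5: u=1.175110  f(a)=+0.000e+00  f'(a)=-1.239e+00  a ← 67.950668 − (+0.000e+00/-1.239e+00) = 67.950668
converged: |Δa| < 1e-12 after 5 iterations
sag = a·(cosh(S/(2a)) − 1) = 67.950668·(cosh(1.175110) − 1) = 52.569483
T_max/T_min = cosh(S/(2a)) = 1.773642

a=67.951 sag=52.569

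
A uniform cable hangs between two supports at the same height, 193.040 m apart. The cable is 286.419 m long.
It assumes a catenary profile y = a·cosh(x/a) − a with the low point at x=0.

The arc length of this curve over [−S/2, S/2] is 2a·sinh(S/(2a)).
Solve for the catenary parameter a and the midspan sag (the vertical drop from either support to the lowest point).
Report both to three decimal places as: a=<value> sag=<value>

seed: a₀ = √(S³/(24(L−S))) = √(193.040³/(24·93.379)) = 56.655325
iter 1: u=1.703635  f(a)=+1.453e+01  f'(a)=-4.358e+00  a ← 56.655325 − (+1.453e+01/-4.358e+00) = 59.988706
iter 2: u=1.608970  f(a)=+1.381e+00  f'(a)=-3.565e+00  a ← 59.988706 − (+1.381e+00/-3.565e+00) = 60.375953
iter 3: u=1.598650  f(a)=+1.537e-02  f'(a)=-3.486e+00  a ← 60.375953 − (+1.537e-02/-3.486e+00) = 60.380360
iter 4: u=1.598533  f(a)=+1.950e-06  f'(a)=-3.486e+00  a ← 60.380360 − (+1.950e-06/-3.486e+00) = 60.380361
iter 5: u=1.598533  f(a)=+0.000e+00  f'(a)=-3.486e+00  a ← 60.380361 − (+0.000e+00/-3.486e+00) = 60.380361
converged: |Δa| < 1e-12 after 5 iterations
sag = a·(cosh(S/(2a)) − 1) = 60.380361·(cosh(1.598533) − 1) = 95.037620
T_max/T_min = cosh(S/(2a)) = 2.573982

a=60.380 sag=95.038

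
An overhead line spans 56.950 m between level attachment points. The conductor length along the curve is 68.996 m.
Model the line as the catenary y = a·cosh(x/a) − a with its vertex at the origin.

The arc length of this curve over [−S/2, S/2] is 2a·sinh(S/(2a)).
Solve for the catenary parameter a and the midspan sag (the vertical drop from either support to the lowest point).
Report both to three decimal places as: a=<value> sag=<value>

a=26.042 sag=17.182

seed: a₀ = √(S³/(24(L−S))) = √(56.950³/(24·12.046)) = 25.276302
iter 1: u=1.126549  f(a)=+7.879e-01  f'(a)=-1.080e+00  a ← 25.276302 − (+7.879e-01/-1.080e+00) = 26.006022
iter 2: u=1.094939  f(a)=+3.541e-02  f'(a)=-9.847e-01  a ← 26.006022 − (+3.541e-02/-9.847e-01) = 26.041982
iter 3: u=1.093427  f(a)=+7.896e-05  f'(a)=-9.803e-01  a ← 26.041982 − (+7.896e-05/-9.803e-01) = 26.042062
iter 4: u=1.093423  f(a)=+3.946e-10  f'(a)=-9.803e-01  a ← 26.042062 − (+3.946e-10/-9.803e-01) = 26.042062
iter 5: u=1.093423  f(a)=+1.421e-14  f'(a)=-9.803e-01  a ← 26.042062 − (+1.421e-14/-9.803e-01) = 26.042062
converged: |Δa| < 1e-12 after 5 iterations
sag = a·(cosh(S/(2a)) − 1) = 26.042062·(cosh(1.093423) − 1) = 17.181785
T_max/T_min = cosh(S/(2a)) = 1.659771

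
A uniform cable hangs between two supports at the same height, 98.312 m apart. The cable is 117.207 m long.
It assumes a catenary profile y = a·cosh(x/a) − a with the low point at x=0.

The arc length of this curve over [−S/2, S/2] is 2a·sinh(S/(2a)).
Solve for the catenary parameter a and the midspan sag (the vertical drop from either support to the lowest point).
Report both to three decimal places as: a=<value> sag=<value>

a=47.040 sag=28.107

seed: a₀ = √(S³/(24(L−S))) = √(98.312³/(24·18.895)) = 45.775250
iter 1: u=1.073855  f(a)=+1.120e+00  f'(a)=-9.248e-01  a ← 45.775250 − (+1.120e+00/-9.248e-01) = 46.986211
iter 2: u=1.046179  f(a)=+4.598e-02  f'(a)=-8.502e-01  a ← 46.986211 − (+4.598e-02/-8.502e-01) = 47.040286
iter 3: u=1.044977  f(a)=+8.485e-05  f'(a)=-8.471e-01  a ← 47.040286 − (+8.485e-05/-8.471e-01) = 47.040386
iter 4: u=1.044974  f(a)=+2.901e-10  f'(a)=-8.471e-01  a ← 47.040386 − (+2.901e-10/-8.471e-01) = 47.040386
iter 5: u=1.044974  f(a)=+0.000e+00  f'(a)=-8.471e-01  a ← 47.040386 − (+0.000e+00/-8.471e-01) = 47.040386
converged: |Δa| < 1e-12 after 5 iterations
sag = a·(cosh(S/(2a)) − 1) = 47.040386·(cosh(1.044974) − 1) = 28.107256
T_max/T_min = cosh(S/(2a)) = 1.597513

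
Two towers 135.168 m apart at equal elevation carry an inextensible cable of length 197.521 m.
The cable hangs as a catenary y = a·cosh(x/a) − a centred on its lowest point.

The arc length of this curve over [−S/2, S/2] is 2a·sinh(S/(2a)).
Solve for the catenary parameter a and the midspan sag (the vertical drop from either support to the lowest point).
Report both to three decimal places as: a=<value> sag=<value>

a=43.181 sag=64.607

seed: a₀ = √(S³/(24(L−S))) = √(135.168³/(24·62.353)) = 40.623425
iter 1: u=1.663671  f(a)=+9.220e+00  f'(a)=-4.008e+00  a ← 40.623425 − (+9.220e+00/-4.008e+00) = 42.923909
iter 2: u=1.574507  f(a)=+8.412e-01  f'(a)=-3.307e+00  a ← 42.923909 − (+8.412e-01/-3.307e+00) = 43.178263
iter 3: u=1.565232  f(a)=+8.554e-03  f'(a)=-3.240e+00  a ← 43.178263 − (+8.554e-03/-3.240e+00) = 43.180903
iter 4: u=1.565136  f(a)=+9.045e-07  f'(a)=-3.239e+00  a ← 43.180903 − (+9.045e-07/-3.239e+00) = 43.180903
iter 5: u=1.565136  f(a)=+5.684e-14  f'(a)=-3.239e+00  a ← 43.180903 − (+5.684e-14/-3.239e+00) = 43.180903
converged: |Δa| < 1e-12 after 5 iterations
sag = a·(cosh(S/(2a)) − 1) = 43.180903·(cosh(1.565136) − 1) = 64.606975
T_max/T_min = cosh(S/(2a)) = 2.496193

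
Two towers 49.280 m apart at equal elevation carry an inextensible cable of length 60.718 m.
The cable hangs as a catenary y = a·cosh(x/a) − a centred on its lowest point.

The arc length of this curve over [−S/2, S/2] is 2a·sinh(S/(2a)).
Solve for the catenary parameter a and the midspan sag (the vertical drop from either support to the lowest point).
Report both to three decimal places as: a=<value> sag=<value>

a=21.571 sag=15.671

seed: a₀ = √(S³/(24(L−S))) = √(49.280³/(24·11.438)) = 20.879754
iter 1: u=1.180091  f(a)=+8.234e-01  f'(a)=-1.256e+00  a ← 20.879754 − (+8.234e-01/-1.256e+00) = 21.535312
iter 2: u=1.144167  f(a)=+4.037e-02  f'(a)=-1.136e+00  a ← 21.535312 − (+4.037e-02/-1.136e+00) = 21.570861
iter 3: u=1.142282  f(a)=+1.081e-04  f'(a)=-1.129e+00  a ← 21.570861 − (+1.081e-04/-1.129e+00) = 21.570956
iter 4: u=1.142277  f(a)=+7.799e-10  f'(a)=-1.129e+00  a ← 21.570956 − (+7.799e-10/-1.129e+00) = 21.570956
iter 5: u=1.142277  f(a)=-2.132e-14  f'(a)=-1.129e+00  a ← 21.570956 − (-2.132e-14/-1.129e+00) = 21.570956
converged: |Δa| < 1e-12 after 5 iterations
sag = a·(cosh(S/(2a)) − 1) = 21.570956·(cosh(1.142277) − 1) = 15.671157
T_max/T_min = cosh(S/(2a)) = 1.726493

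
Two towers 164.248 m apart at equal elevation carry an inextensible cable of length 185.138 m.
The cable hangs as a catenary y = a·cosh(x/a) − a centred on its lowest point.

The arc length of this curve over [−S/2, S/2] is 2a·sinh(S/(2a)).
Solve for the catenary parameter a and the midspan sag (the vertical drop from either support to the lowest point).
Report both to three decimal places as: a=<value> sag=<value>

a=95.754 sag=37.430

seed: a₀ = √(S³/(24(L−S))) = √(164.248³/(24·20.890)) = 94.010269
iter 1: u=0.873564  f(a)=+8.117e-01  f'(a)=-4.793e-01  a ← 94.010269 − (+8.117e-01/-4.793e-01) = 95.703902
iter 2: u=0.858105  f(a)=+2.245e-02  f'(a)=-4.531e-01  a ← 95.703902 − (+2.245e-02/-4.531e-01) = 95.753461
iter 3: u=0.857661  f(a)=+1.827e-05  f'(a)=-4.523e-01  a ← 95.753461 − (+1.827e-05/-4.523e-01) = 95.753501
iter 4: u=0.857661  f(a)=+1.208e-11  f'(a)=-4.523e-01  a ← 95.753501 − (+1.208e-11/-4.523e-01) = 95.753501
converged: |Δa| < 1e-12 after 4 iterations
sag = a·(cosh(S/(2a)) − 1) = 95.753501·(cosh(0.857661) − 1) = 37.429654
T_max/T_min = cosh(S/(2a)) = 1.390896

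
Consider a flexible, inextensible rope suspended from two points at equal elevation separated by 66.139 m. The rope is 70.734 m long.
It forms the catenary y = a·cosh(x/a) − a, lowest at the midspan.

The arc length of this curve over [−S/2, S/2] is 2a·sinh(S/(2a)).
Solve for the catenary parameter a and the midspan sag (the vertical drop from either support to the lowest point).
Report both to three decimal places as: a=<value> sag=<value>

seed: a₀ = √(S³/(24(L−S))) = √(66.139³/(24·4.595)) = 51.219821
iter 1: u=0.645639  f(a)=+9.673e-02  f'(a)=-1.870e-01  a ← 51.219821 − (+9.673e-02/-1.870e-01) = 51.737040
iter 2: u=0.639184  f(a)=+1.485e-03  f'(a)=-1.813e-01  a ← 51.737040 − (+1.485e-03/-1.813e-01) = 51.745228
iter 3: u=0.639083  f(a)=+3.619e-07  f'(a)=-1.812e-01  a ← 51.745228 − (+3.619e-07/-1.812e-01) = 51.745230
iter 4: u=0.639083  f(a)=+2.842e-14  f'(a)=-1.812e-01  a ← 51.745230 − (+2.842e-14/-1.812e-01) = 51.745230
converged: |Δa| < 1e-12 after 4 iterations
sag = a·(cosh(S/(2a)) − 1) = 51.745230·(cosh(0.639083) − 1) = 10.931668
T_max/T_min = cosh(S/(2a)) = 1.211259

a=51.745 sag=10.932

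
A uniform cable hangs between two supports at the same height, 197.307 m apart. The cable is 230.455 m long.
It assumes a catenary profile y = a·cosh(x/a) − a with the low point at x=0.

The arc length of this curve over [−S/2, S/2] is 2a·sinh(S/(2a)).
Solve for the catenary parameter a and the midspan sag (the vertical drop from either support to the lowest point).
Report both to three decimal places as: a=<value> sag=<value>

seed: a₀ = √(S³/(24(L−S))) = √(197.307³/(24·33.148)) = 98.260610
iter 1: u=1.003998  f(a)=+1.711e+00  f'(a)=-7.452e-01  a ← 98.260610 − (+1.711e+00/-7.452e-01) = 100.557098
iter 2: u=0.981069  f(a)=+6.183e-02  f'(a)=-6.922e-01  a ← 100.557098 − (+6.183e-02/-6.922e-01) = 100.646422
iter 3: u=0.980199  f(a)=+8.742e-05  f'(a)=-6.903e-01  a ← 100.646422 − (+8.742e-05/-6.903e-01) = 100.646549
iter 4: u=0.980198  f(a)=+1.754e-10  f'(a)=-6.903e-01  a ← 100.646549 − (+1.754e-10/-6.903e-01) = 100.646549
iter 5: u=0.980198  f(a)=-5.684e-14  f'(a)=-6.903e-01  a ← 100.646549 − (-5.684e-14/-6.903e-01) = 100.646549
converged: |Δa| < 1e-12 after 5 iterations
sag = a·(cosh(S/(2a)) − 1) = 100.646549·(cosh(0.980198) − 1) = 52.347257
T_max/T_min = cosh(S/(2a)) = 1.520110

a=100.647 sag=52.347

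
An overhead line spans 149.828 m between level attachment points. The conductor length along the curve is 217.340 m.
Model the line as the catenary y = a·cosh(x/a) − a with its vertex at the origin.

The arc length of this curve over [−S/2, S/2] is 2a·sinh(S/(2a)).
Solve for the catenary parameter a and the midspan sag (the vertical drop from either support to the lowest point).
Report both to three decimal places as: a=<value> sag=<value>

seed: a₀ = √(S³/(24(L−S))) = √(149.828³/(24·67.512)) = 45.561012
iter 1: u=1.644257  f(a)=+9.736e+00  f'(a)=-3.846e+00  a ← 45.561012 − (+9.736e+00/-3.846e+00) = 48.092431
iter 2: u=1.557709  f(a)=+8.704e-01  f'(a)=-3.187e+00  a ← 48.092431 − (+8.704e-01/-3.187e+00) = 48.365557
iter 3: u=1.548912  f(a)=+8.463e-03  f'(a)=-3.125e+00  a ← 48.365557 − (+8.463e-03/-3.125e+00) = 48.368265
iter 4: u=1.548825  f(a)=+8.174e-07  f'(a)=-3.124e+00  a ← 48.368265 − (+8.174e-07/-3.124e+00) = 48.368266
iter 5: u=1.548825  f(a)=+2.842e-14  f'(a)=-3.124e+00  a ← 48.368266 − (+2.842e-14/-3.124e+00) = 48.368266
converged: |Δa| < 1e-12 after 5 iterations
sag = a·(cosh(S/(2a)) − 1) = 48.368266·(cosh(1.548825) − 1) = 70.579866
T_max/T_min = cosh(S/(2a)) = 2.459218

a=48.368 sag=70.580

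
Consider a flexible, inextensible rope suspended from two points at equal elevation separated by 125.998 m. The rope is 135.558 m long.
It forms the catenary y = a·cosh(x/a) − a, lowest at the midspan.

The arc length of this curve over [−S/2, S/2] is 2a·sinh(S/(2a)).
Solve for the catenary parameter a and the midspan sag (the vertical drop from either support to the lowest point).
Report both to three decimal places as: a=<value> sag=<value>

a=94.415 sag=21.810

seed: a₀ = √(S³/(24(L−S))) = √(125.998³/(24·9.560)) = 93.370764
iter 1: u=0.674719  f(a)=+2.200e-01  f'(a)=-2.143e-01  a ← 93.370764 − (+2.200e-01/-2.143e-01) = 94.397512
iter 2: u=0.667380  f(a)=+3.681e-03  f'(a)=-2.071e-01  a ← 94.397512 − (+3.681e-03/-2.071e-01) = 94.415284
iter 3: u=0.667254  f(a)=+1.070e-06  f'(a)=-2.070e-01  a ← 94.415284 − (+1.070e-06/-2.070e-01) = 94.415289
iter 4: u=0.667254  f(a)=+1.137e-13  f'(a)=-2.070e-01  a ← 94.415289 − (+1.137e-13/-2.070e-01) = 94.415289
converged: |Δa| < 1e-12 after 4 iterations
sag = a·(cosh(S/(2a)) − 1) = 94.415289·(cosh(0.667254) − 1) = 21.809664
T_max/T_min = cosh(S/(2a)) = 1.230997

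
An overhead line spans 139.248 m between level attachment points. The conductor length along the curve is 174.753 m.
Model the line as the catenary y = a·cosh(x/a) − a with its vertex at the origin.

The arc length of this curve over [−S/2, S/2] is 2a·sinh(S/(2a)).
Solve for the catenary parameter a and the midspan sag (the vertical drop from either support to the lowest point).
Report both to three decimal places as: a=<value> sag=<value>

a=58.328 sag=46.728

seed: a₀ = √(S³/(24(L−S))) = √(139.248³/(24·35.505)) = 56.290236
iter 1: u=1.236875  f(a)=+2.817e+00  f'(a)=-1.465e+00  a ← 56.290236 − (+2.817e+00/-1.465e+00) = 58.212621
iter 2: u=1.196029  f(a)=+1.507e-01  f'(a)=-1.312e+00  a ← 58.212621 − (+1.507e-01/-1.312e+00) = 58.327484
iter 3: u=1.193674  f(a)=+4.856e-04  f'(a)=-1.304e+00  a ← 58.327484 − (+4.856e-04/-1.304e+00) = 58.327857
iter 4: u=1.193666  f(a)=+5.077e-09  f'(a)=-1.304e+00  a ← 58.327857 − (+5.077e-09/-1.304e+00) = 58.327857
iter 5: u=1.193666  f(a)=+0.000e+00  f'(a)=-1.304e+00  a ← 58.327857 − (+0.000e+00/-1.304e+00) = 58.327857
converged: |Δa| < 1e-12 after 5 iterations
sag = a·(cosh(S/(2a)) − 1) = 58.327857·(cosh(1.193666) − 1) = 46.728279
T_max/T_min = cosh(S/(2a)) = 1.801131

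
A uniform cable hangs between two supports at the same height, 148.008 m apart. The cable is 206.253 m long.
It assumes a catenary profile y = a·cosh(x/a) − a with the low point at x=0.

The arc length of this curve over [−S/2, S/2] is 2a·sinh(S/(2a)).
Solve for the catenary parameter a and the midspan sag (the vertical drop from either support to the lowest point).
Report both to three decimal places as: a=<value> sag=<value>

seed: a₀ = √(S³/(24(L−S))) = √(148.008³/(24·58.245)) = 48.160705
iter 1: u=1.536605  f(a)=+7.276e+00  f'(a)=-3.040e+00  a ← 48.160705 − (+7.276e+00/-3.040e+00) = 50.553895
iter 2: u=1.463863  f(a)=+5.775e-01  f'(a)=-2.575e+00  a ← 50.553895 − (+5.775e-01/-2.575e+00) = 50.778153
iter 3: u=1.457398  f(a)=+4.331e-03  f'(a)=-2.537e+00  a ← 50.778153 − (+4.331e-03/-2.537e+00) = 50.779860
iter 4: u=1.457349  f(a)=+2.477e-07  f'(a)=-2.536e+00  a ← 50.779860 − (+2.477e-07/-2.536e+00) = 50.779860
iter 5: u=1.457349  f(a)=+0.000e+00  f'(a)=-2.536e+00  a ← 50.779860 − (+0.000e+00/-2.536e+00) = 50.779860
converged: |Δa| < 1e-12 after 5 iterations
sag = a·(cosh(S/(2a)) − 1) = 50.779860·(cosh(1.457349) − 1) = 64.170865
T_max/T_min = cosh(S/(2a)) = 2.263707

a=50.780 sag=64.171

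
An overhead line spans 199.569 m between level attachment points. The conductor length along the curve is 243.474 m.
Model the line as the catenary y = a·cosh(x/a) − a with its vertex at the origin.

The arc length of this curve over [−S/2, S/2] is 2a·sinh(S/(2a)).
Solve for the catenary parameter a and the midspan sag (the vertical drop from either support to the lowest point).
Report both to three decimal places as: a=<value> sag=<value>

seed: a₀ = √(S³/(24(L−S))) = √(199.569³/(24·43.905)) = 86.851437
iter 1: u=1.148910  f(a)=+2.990e+00  f'(a)=-1.151e+00  a ← 86.851437 − (+2.990e+00/-1.151e+00) = 89.449728
iter 2: u=1.115537  f(a)=+1.394e-01  f'(a)=-1.046e+00  a ← 89.449728 − (+1.394e-01/-1.046e+00) = 89.583058
iter 3: u=1.113877  f(a)=+3.360e-04  f'(a)=-1.041e+00  a ← 89.583058 − (+3.360e-04/-1.041e+00) = 89.583381
iter 4: u=1.113873  f(a)=+1.962e-09  f'(a)=-1.041e+00  a ← 89.583381 − (+1.962e-09/-1.041e+00) = 89.583381
iter 5: u=1.113873  f(a)=+0.000e+00  f'(a)=-1.041e+00  a ← 89.583381 − (+0.000e+00/-1.041e+00) = 89.583381
converged: |Δa| < 1e-12 after 5 iterations
sag = a·(cosh(S/(2a)) − 1) = 89.583381·(cosh(1.113873) − 1) = 61.562507
T_max/T_min = cosh(S/(2a)) = 1.687209

a=89.583 sag=61.563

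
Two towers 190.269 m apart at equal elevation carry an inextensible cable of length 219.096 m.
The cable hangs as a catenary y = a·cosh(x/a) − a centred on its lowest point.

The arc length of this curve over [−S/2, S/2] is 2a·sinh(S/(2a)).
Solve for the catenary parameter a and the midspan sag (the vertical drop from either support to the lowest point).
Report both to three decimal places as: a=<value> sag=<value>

a=101.973 sag=47.691

seed: a₀ = √(S³/(24(L−S))) = √(190.269³/(24·28.827)) = 99.780737
iter 1: u=0.953436  f(a)=+1.339e+00  f'(a)=-6.321e-01  a ← 99.780737 − (+1.339e+00/-6.321e-01) = 101.899129
iter 2: u=0.933614  f(a)=+4.383e-02  f'(a)=-5.913e-01  a ← 101.899129 − (+4.383e-02/-5.913e-01) = 101.973251
iter 3: u=0.932936  f(a)=+5.048e-05  f'(a)=-5.899e-01  a ← 101.973251 − (+5.048e-05/-5.899e-01) = 101.973337
iter 4: u=0.932935  f(a)=+6.716e-11  f'(a)=-5.899e-01  a ← 101.973337 − (+6.716e-11/-5.899e-01) = 101.973337
iter 5: u=0.932935  f(a)=-2.842e-14  f'(a)=-5.899e-01  a ← 101.973337 − (-2.842e-14/-5.899e-01) = 101.973337
converged: |Δa| < 1e-12 after 5 iterations
sag = a·(cosh(S/(2a)) − 1) = 101.973337·(cosh(0.932935) − 1) = 47.690706
T_max/T_min = cosh(S/(2a)) = 1.467678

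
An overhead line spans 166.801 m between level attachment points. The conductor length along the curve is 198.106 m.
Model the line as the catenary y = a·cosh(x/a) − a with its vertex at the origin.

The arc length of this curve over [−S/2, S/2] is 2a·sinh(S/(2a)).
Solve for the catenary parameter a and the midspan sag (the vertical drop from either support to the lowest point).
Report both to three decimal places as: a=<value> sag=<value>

a=80.716 sag=47.059

seed: a₀ = √(S³/(24(L−S))) = √(166.801³/(24·31.305)) = 78.593296
iter 1: u=1.061166  f(a)=+1.811e+00  f'(a)=-8.900e-01  a ← 78.593296 − (+1.811e+00/-8.900e-01) = 80.627611
iter 2: u=1.034391  f(a)=+7.268e-02  f'(a)=-8.199e-01  a ← 80.627611 − (+7.268e-02/-8.199e-01) = 80.716261
iter 3: u=1.033255  f(a)=+1.280e-04  f'(a)=-8.170e-01  a ← 80.716261 − (+1.280e-04/-8.170e-01) = 80.716418
iter 4: u=1.033253  f(a)=+3.982e-10  f'(a)=-8.170e-01  a ← 80.716418 − (+3.982e-10/-8.170e-01) = 80.716418
iter 5: u=1.033253  f(a)=+2.842e-14  f'(a)=-8.170e-01  a ← 80.716418 − (+2.842e-14/-8.170e-01) = 80.716418
converged: |Δa| < 1e-12 after 5 iterations
sag = a·(cosh(S/(2a)) − 1) = 80.716418·(cosh(1.033253) − 1) = 47.059311
T_max/T_min = cosh(S/(2a)) = 1.583020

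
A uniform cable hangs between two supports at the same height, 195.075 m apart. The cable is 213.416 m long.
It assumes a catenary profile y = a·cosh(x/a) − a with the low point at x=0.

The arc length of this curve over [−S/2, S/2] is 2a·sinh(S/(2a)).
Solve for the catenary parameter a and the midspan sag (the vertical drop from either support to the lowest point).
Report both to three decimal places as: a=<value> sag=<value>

a=131.656 sag=37.813

seed: a₀ = √(S³/(24(L−S))) = √(195.075³/(24·18.341)) = 129.862960
iter 1: u=0.751080  f(a)=+5.243e-01  f'(a)=-2.987e-01  a ← 129.862960 − (+5.243e-01/-2.987e-01) = 131.618183
iter 2: u=0.741064  f(a)=+1.082e-02  f'(a)=-2.865e-01  a ← 131.618183 − (+1.082e-02/-2.865e-01) = 131.655947
iter 3: u=0.740851  f(a)=+4.823e-06  f'(a)=-2.863e-01  a ← 131.655947 − (+4.823e-06/-2.863e-01) = 131.655964
iter 4: u=0.740851  f(a)=+9.948e-13  f'(a)=-2.863e-01  a ← 131.655964 − (+9.948e-13/-2.863e-01) = 131.655964
converged: |Δa| < 1e-12 after 4 iterations
sag = a·(cosh(S/(2a)) − 1) = 131.655964·(cosh(0.740851) − 1) = 37.813473
T_max/T_min = cosh(S/(2a)) = 1.287214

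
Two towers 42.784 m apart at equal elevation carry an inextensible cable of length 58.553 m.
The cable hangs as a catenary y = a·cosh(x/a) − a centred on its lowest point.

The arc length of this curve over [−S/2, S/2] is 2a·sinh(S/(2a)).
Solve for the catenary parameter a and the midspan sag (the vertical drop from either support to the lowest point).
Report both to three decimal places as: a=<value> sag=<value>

a=15.121 sag=17.830

seed: a₀ = √(S³/(24(L−S))) = √(42.784³/(24·15.769)) = 14.385150
iter 1: u=1.487089  f(a)=+1.838e+00  f'(a)=-2.717e+00  a ← 14.385150 − (+1.838e+00/-2.717e+00) = 15.061704
iter 2: u=1.420291  f(a)=+1.376e-01  f'(a)=-2.324e+00  a ← 15.061704 − (+1.376e-01/-2.324e+00) = 15.120926
iter 3: u=1.414728  f(a)=+9.097e-04  f'(a)=-2.294e+00  a ← 15.120926 − (+9.097e-04/-2.294e+00) = 15.121323
iter 4: u=1.414691  f(a)=+4.032e-08  f'(a)=-2.293e+00  a ← 15.121323 − (+4.032e-08/-2.293e+00) = 15.121323
iter 5: u=1.414691  f(a)=+7.105e-15  f'(a)=-2.293e+00  a ← 15.121323 − (+7.105e-15/-2.293e+00) = 15.121323
converged: |Δa| < 1e-12 after 5 iterations
sag = a·(cosh(S/(2a)) − 1) = 15.121323·(cosh(1.414691) − 1) = 17.829669
T_max/T_min = cosh(S/(2a)) = 2.179108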